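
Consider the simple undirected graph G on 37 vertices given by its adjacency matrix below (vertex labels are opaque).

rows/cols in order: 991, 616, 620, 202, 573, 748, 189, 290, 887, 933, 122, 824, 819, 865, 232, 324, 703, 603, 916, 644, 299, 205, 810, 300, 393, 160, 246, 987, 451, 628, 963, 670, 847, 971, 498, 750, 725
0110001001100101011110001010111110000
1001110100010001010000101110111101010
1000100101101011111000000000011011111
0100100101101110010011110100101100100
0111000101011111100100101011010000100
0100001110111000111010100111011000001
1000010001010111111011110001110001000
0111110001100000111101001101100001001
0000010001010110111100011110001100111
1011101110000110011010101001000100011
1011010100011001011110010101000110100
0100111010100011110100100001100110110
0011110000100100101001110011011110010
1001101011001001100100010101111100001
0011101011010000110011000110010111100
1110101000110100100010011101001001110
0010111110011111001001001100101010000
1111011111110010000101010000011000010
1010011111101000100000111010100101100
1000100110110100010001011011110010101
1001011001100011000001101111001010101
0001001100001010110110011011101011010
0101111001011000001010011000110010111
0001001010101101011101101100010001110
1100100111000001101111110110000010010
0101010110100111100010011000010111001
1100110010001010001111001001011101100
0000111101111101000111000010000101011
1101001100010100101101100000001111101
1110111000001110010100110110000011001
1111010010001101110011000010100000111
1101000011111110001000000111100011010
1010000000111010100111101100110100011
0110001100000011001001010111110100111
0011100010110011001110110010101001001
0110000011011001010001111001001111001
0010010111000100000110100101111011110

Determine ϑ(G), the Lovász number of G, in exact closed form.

sqrt(37)

N(122) = {991, 620, 202, 748, 290, 824, 819, 324, 603, 916, 644, 299, 300, 160, 987, 670, 847, 498}, |N(122)| = 18.
deg(703) = 18; N(703) = {620, 573, 748, 189, 290, 887, 824, 819, 865, 232, 324, 916, 205, 393, 160, 451, 963, 847}.
deg(865) = 18; N(865) = {991, 202, 573, 189, 887, 933, 819, 324, 703, 644, 300, 160, 987, 451, 628, 963, 670, 725}.
deg(810) = 18; N(810) = {616, 202, 573, 748, 189, 933, 824, 819, 916, 299, 300, 393, 451, 628, 847, 498, 750, 725}.
18-regular, N=37; Paley(37): SR with (k,λ,μ)=(18,8,9).
Distinct eigenvalues (to 5 d.p.): [18.0, 2.54138, -3.54138].
λ_max=18, λ_min=-sqrt(37)/2 - 1/2; ϑ = −37·λ_min/(λ_max−λ_min) = sqrt(37).
= 6.082762530… (decimal).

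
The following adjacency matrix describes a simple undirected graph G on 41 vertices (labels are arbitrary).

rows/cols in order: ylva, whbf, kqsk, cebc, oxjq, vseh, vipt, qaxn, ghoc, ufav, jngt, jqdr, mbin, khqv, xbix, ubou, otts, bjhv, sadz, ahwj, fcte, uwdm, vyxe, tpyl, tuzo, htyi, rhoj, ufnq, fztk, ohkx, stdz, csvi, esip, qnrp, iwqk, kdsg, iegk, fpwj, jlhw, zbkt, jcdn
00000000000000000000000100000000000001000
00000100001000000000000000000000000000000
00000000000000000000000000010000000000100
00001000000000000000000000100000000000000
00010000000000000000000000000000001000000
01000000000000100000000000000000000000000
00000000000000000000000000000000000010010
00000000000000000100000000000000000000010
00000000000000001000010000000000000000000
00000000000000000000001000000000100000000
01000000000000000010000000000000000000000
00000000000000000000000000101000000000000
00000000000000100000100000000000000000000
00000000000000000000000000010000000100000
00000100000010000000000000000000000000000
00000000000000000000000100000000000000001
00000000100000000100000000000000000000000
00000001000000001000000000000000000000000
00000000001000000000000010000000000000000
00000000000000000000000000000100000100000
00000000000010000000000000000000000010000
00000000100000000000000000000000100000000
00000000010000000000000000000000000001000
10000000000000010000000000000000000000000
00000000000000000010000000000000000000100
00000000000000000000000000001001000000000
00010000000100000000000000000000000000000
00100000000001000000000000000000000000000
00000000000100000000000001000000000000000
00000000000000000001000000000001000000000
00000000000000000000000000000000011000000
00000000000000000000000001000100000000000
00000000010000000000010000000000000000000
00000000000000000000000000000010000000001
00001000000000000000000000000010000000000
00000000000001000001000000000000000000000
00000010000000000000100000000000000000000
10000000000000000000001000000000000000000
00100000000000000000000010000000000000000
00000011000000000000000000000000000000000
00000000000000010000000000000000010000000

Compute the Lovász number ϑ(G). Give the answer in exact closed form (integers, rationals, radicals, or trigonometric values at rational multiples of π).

deg(uwdm) = 2; N(uwdm) = {ghoc, esip}.
Vertex jqdr has 2 neighbors: rhoj, fztk.
N(mbin) = {xbix, fcte}, |N(mbin)| = 2.
N(qnrp) = {stdz, jcdn}, |N(qnrp)| = 2.
G on 41 vertices is 2-regular; this is C_{41}, the 41-cycle.
spec(A) ≈ [2.0, 1.977, 1.907, 1.792, 1.636, 1.441, 1.212, 0.955, 0.676, 0.381, 0.077, -0.229, -0.53, -0.818, -1.087, -1.331, -1.543, -1.719, -1.855, -1.947, -1.994] (distinct, 3 d.p.).
Lovász: ϑ = −41(-2*cos(pi/41))/(2+-(-1)*2*cos(pi/41)) = 41*cos(pi/41)/(cos(pi/41) + 1).
Numerically 20.46988.
Sandwich: α(G)=20 ≤ ϑ(G)=41*cos(pi/41)/(cos(pi/41) + 1) ≤ χ(Ḡ)=21 (both strict).

41*cos(pi/41)/(cos(pi/41) + 1)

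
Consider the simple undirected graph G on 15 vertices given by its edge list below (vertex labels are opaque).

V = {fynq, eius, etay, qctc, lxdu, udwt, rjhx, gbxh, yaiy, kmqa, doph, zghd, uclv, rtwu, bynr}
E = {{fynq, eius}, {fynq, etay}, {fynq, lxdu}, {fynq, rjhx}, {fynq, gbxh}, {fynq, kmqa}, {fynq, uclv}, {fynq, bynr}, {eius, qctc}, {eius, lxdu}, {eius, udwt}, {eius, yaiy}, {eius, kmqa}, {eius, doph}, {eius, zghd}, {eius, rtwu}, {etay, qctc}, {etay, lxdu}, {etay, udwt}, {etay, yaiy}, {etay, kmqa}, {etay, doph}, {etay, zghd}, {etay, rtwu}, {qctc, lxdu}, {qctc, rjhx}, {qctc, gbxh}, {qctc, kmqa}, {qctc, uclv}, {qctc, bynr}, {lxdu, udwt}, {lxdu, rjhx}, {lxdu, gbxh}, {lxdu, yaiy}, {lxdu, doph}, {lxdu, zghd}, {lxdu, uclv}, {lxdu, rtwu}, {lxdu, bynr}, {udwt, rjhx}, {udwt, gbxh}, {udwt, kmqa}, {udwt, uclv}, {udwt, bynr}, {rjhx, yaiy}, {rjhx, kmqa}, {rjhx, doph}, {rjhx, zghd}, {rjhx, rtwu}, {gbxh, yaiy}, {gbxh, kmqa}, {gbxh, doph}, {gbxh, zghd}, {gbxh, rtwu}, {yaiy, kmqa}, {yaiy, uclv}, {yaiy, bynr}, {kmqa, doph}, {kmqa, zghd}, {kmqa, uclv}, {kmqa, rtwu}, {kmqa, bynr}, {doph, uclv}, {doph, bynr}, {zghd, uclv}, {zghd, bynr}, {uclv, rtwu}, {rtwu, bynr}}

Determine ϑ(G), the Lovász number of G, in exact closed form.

7

Vertex zghd has 8 neighbors: eius, etay, lxdu, rjhx, gbxh, kmqa, uclv, bynr.
N(rtwu) = {eius, etay, lxdu, rjhx, gbxh, kmqa, uclv, bynr}, |N(rtwu)| = 8.
N(yaiy) = {eius, etay, lxdu, rjhx, gbxh, kmqa, uclv, bynr}, |N(yaiy)| = 8.
Vertex lxdu has 13 neighbors: fynq, eius, etay, qctc, udwt, rjhx, gbxh, yaiy, doph, zghd, uclv, rtwu, bynr.
K_{7,6,2} (perfect); ϑ(G) = α(G) = max{7,6,2} = 7.
≈ 7.0000 (to 4 d.p.).
Lovász sandwich 7 ≤ 7 ≤ 7: collapsed.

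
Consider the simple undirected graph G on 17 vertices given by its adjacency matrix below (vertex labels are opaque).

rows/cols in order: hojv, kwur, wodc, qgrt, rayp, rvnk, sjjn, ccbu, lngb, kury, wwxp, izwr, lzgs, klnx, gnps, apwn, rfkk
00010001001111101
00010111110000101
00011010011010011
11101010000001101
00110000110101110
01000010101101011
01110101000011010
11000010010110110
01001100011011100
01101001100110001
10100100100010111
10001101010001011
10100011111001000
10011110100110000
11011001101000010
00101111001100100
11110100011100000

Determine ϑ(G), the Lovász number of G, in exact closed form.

deg(qgrt) = 8; N(qgrt) = {hojv, kwur, wodc, rayp, sjjn, klnx, gnps, rfkk}.
deg(hojv) = 8; N(hojv) = {qgrt, ccbu, wwxp, izwr, lzgs, klnx, gnps, rfkk}.
Vertex lzgs has 8 neighbors: hojv, wodc, sjjn, ccbu, lngb, kury, wwxp, klnx.
deg(apwn) = 8; N(apwn) = {wodc, rayp, rvnk, sjjn, ccbu, wwxp, izwr, gnps}.
8-regular, N=17; SR(17,8,3,4) — a Paley graph.
The 3 distinct eigenvalues: [8.0, 1.562, -2.562].
With N=17: ϑ(G) = 17·(-(-sqrt(17)/2 - 1/2))/(8−(-sqrt(17)/2 - 1/2)) = sqrt(17).
= 4.1231… (decimal).

sqrt(17)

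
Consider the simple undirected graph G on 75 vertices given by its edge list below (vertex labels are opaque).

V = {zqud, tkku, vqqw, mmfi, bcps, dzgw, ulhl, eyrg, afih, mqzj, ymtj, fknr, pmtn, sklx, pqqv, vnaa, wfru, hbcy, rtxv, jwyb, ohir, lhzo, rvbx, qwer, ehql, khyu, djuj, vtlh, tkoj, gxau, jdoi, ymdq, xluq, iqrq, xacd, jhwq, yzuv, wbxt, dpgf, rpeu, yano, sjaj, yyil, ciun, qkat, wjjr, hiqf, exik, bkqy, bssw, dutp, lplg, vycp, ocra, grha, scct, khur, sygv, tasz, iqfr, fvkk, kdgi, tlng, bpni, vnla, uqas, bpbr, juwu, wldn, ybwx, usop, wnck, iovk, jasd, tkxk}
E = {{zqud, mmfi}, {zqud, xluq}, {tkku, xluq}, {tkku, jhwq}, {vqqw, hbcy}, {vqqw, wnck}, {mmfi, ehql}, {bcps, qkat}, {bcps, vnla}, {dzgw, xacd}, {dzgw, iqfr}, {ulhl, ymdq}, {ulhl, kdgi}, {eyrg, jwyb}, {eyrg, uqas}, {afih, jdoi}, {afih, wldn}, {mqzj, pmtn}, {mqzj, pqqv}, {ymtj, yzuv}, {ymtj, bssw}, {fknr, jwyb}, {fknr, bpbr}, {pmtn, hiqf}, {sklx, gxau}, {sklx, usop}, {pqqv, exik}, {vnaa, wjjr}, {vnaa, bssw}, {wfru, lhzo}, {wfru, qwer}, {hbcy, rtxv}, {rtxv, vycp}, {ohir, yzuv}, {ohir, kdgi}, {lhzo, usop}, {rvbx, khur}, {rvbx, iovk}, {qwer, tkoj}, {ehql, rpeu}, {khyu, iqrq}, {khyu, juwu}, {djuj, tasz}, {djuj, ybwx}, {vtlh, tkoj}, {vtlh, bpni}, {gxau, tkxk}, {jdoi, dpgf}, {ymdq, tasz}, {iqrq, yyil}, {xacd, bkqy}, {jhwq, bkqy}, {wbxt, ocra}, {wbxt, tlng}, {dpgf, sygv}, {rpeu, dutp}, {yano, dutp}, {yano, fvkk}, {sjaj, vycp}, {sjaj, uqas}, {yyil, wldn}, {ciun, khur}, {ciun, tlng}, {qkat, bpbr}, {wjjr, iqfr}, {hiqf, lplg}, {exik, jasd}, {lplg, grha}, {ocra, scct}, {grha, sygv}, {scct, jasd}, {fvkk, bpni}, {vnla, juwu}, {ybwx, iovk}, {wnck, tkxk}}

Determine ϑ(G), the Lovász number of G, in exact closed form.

deg(dzgw) = 2; N(dzgw) = {xacd, iqfr}.
N(djuj) = {tasz, ybwx}, |N(djuj)| = 2.
deg(lhzo) = 2; N(lhzo) = {wfru, usop}.
N(mqzj) = {pmtn, pqqv}, |N(mqzj)| = 2.
G on 75 vertices is 2-regular; the odd cycle C_{75}.
The 38 distinct eigenvalues: [2.0, 1.992986, 1.971992, 1.937166, 1.888753, 1.827091, 1.752613, 1.665842, 1.567387, 1.457937, 1.338261, 1.209198, 1.071654, 0.926592, 0.775031, 0.618034, 0.456702, 0.292166, 0.125581, -0.041885, -0.209057, -0.374763, -0.53784, -0.697144, -0.851559, -1.0, -1.141427, -1.274848, -1.399327, -1.51399, -1.618034, -1.710729, -1.791424, -1.859553, -1.914639, -1.956295, -1.984229, -1.998246].
λ_max=2, λ_min=-2*cos(pi/75); ϑ = −75·λ_min/(λ_max−λ_min) = 75*cos(pi/75)/(cos(pi/75) + 1).
Numerically 37.48354585.
Lovász sandwich 37 ≤ 75*cos(pi/75)/(cos(pi/75) + 1) ≤ 38: both strict.

75*cos(pi/75)/(cos(pi/75) + 1)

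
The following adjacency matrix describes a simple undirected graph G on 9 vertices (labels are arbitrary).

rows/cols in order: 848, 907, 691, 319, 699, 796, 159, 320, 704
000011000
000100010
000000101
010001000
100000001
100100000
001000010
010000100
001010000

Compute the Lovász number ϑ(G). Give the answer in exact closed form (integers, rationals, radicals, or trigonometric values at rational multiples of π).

9*cos(pi/9)/(cos(pi/9) + 1)

N(691) = {159, 704}, |N(691)| = 2.
deg(319) = 2; N(319) = {907, 796}.
deg(796) = 2; N(796) = {848, 319}.
N(704) = {691, 699}, |N(704)| = 2.
2-regular, N=9; a single 9-cycle (edge-transitive).
A has 5 distinct eigenvalues ≈ [2.0, 1.53209, 0.3473, -1.0, -1.87939].
Lovász (edge-transitive): ϑ = −9·(-2*cos(pi/9))/((2)−(-2*cos(pi/9))) = 9*cos(pi/9)/(cos(pi/9) + 1).
Numerically 4.360090.
Check 4 ≤ 9*cos(pi/9)/(cos(pi/9) + 1) ≤ 5: both strict.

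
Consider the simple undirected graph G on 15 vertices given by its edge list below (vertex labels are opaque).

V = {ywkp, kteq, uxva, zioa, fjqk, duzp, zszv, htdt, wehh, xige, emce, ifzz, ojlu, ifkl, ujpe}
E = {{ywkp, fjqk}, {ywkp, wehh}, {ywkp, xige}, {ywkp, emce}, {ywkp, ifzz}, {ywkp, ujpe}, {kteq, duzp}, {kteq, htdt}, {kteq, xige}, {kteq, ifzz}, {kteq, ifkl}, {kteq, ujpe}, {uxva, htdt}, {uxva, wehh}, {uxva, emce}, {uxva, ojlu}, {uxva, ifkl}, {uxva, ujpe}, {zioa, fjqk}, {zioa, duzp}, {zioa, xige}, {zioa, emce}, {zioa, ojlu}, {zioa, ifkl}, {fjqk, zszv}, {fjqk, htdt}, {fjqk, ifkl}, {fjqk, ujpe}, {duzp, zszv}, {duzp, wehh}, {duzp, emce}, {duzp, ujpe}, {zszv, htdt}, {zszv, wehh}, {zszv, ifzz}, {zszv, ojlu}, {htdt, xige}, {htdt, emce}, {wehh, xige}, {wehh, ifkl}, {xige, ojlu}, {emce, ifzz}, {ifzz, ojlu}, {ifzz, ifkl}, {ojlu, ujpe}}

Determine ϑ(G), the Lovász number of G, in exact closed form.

5

N(xige) = {ywkp, kteq, zioa, htdt, wehh, ojlu}, |N(xige)| = 6.
N(ifkl) = {kteq, uxva, zioa, fjqk, wehh, ifzz}, |N(ifkl)| = 6.
Vertex zioa has 6 neighbors: fjqk, duzp, xige, emce, ojlu, ifkl.
deg(fjqk) = 6; N(fjqk) = {ywkp, zioa, zszv, htdt, ifkl, ujpe}.
15-vertex 6-regular graph: Kneser-type, 2-subsets of [6].
spec(A) ≈ [6.0, 1.0, -3.0] (distinct, 5 d.p.).
−15·(-3) / ((6)−(-3)) = 5 = ϑ(G).
ϑ(G) ≈ 5.0000.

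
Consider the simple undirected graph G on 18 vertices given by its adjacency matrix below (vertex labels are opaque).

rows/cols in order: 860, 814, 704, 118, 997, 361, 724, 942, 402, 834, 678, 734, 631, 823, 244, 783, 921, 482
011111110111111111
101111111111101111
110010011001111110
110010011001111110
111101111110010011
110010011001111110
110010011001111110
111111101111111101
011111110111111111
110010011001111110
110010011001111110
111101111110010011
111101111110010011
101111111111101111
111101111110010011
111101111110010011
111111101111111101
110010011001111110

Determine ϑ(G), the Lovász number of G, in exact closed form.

7

N(997) = {860, 814, 704, 118, 361, 724, 942, 402, 834, 678, 823, 921, 482}, |N(997)| = 13.
deg(921) = 16; N(921) = {860, 814, 704, 118, 997, 361, 724, 402, 834, 678, 734, 631, 823, 244, 783, 482}.
Vertex 361 has 11 neighbors: 860, 814, 997, 942, 402, 734, 631, 823, 244, 783, 921.
deg(678) = 11; N(678) = {860, 814, 997, 942, 402, 734, 631, 823, 244, 783, 921}.
G = K_{7,5,2,2,2}: α = 7 = χ(Ḡ), so ϑ = 7.
ϑ(G) ≈ 7.000000000.
α=7, χ(Ḡ)=7; ϑ=7 lies between (collapsed).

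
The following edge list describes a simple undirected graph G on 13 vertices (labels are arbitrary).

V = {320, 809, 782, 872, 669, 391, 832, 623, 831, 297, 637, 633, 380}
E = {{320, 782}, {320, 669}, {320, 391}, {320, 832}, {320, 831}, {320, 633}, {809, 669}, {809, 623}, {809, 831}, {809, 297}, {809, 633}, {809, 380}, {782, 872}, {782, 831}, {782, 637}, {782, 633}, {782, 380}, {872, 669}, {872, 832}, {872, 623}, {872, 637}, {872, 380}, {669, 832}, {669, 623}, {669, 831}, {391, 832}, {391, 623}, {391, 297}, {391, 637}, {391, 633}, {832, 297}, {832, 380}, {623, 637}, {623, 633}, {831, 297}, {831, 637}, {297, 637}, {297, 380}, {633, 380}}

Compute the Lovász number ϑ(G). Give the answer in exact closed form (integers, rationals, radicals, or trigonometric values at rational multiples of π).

Vertex 637 has 6 neighbors: 782, 872, 391, 623, 831, 297.
Vertex 669 has 6 neighbors: 320, 809, 872, 832, 623, 831.
N(872) = {782, 669, 832, 623, 637, 380}, |N(872)| = 6.
deg(297) = 6; N(297) = {809, 391, 832, 831, 637, 380}.
Regular of degree 6 on 13 vertices: strongly regular (13,6,2,3).
Distinct eigenvalues (to 5 d.p.): [6.0, 1.30278, -2.30278].
With N=13: ϑ(G) = 13·(-(-sqrt(13)/2 - 1/2))/(6−(-sqrt(13)/2 - 1/2)) = sqrt(13).
≈ 3.6055513 (to 7 d.p.).

sqrt(13)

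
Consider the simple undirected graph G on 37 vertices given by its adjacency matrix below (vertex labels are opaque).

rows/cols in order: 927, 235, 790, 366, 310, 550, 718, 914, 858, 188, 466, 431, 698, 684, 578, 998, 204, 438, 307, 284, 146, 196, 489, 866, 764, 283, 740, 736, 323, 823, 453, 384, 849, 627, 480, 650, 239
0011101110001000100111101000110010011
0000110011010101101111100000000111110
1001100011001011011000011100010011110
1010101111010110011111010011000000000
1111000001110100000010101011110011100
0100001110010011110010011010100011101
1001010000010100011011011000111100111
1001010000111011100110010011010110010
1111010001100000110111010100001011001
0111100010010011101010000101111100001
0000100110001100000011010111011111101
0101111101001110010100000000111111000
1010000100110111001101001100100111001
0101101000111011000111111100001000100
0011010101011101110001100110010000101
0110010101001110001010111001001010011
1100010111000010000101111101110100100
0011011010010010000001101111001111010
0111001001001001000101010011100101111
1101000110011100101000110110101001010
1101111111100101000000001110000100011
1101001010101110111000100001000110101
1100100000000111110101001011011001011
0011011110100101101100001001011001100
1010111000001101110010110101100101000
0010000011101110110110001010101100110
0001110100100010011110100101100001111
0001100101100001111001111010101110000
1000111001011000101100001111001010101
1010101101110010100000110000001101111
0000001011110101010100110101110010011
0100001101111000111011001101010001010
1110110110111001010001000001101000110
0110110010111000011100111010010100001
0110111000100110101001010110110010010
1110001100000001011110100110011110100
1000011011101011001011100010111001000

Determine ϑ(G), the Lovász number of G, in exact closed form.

N(578) = {790, 366, 550, 914, 188, 431, 698, 684, 998, 204, 438, 196, 489, 283, 740, 823, 480, 239}, |N(578)| = 18.
Vertex 284 has 18 neighbors: 927, 235, 366, 914, 858, 431, 698, 684, 204, 307, 489, 866, 283, 740, 323, 453, 627, 650.
deg(627) = 18; N(627) = {235, 790, 310, 550, 858, 466, 431, 698, 438, 307, 284, 489, 866, 764, 740, 823, 384, 239}.
N(858) = {927, 235, 790, 366, 550, 188, 466, 204, 438, 284, 146, 196, 866, 283, 453, 849, 627, 239}, |N(858)| = 18.
Regular of degree 18 on 37 vertices: SR(37,18,8,9) — a Paley graph.
Distinct eigenvalues (to 4 d.p.): [18.0, 2.5414, -3.5414].
λ_max=18, λ_min=-sqrt(37)/2 - 1/2; ϑ = −37·λ_min/(λ_max−λ_min) = sqrt(37).
ϑ(G) ≈ 6.0827625.

sqrt(37)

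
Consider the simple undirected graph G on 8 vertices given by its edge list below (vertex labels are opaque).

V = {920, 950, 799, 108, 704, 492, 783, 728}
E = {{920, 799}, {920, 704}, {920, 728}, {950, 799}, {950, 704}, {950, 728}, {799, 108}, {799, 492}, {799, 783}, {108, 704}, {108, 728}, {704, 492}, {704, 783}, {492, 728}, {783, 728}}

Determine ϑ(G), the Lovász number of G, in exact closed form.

5

Vertex 704 has 5 neighbors: 920, 950, 108, 492, 783.
N(728) = {920, 950, 108, 492, 783}, |N(728)| = 5.
N(492) = {799, 704, 728}, |N(492)| = 3.
deg(783) = 3; N(783) = {799, 704, 728}.
Complete multipartite on [5, 3]: sandwich collapses at ϑ=5.
ϑ(G) ≈ 5.0000.
Lovász sandwich 5 ≤ 5 ≤ 5: collapsed.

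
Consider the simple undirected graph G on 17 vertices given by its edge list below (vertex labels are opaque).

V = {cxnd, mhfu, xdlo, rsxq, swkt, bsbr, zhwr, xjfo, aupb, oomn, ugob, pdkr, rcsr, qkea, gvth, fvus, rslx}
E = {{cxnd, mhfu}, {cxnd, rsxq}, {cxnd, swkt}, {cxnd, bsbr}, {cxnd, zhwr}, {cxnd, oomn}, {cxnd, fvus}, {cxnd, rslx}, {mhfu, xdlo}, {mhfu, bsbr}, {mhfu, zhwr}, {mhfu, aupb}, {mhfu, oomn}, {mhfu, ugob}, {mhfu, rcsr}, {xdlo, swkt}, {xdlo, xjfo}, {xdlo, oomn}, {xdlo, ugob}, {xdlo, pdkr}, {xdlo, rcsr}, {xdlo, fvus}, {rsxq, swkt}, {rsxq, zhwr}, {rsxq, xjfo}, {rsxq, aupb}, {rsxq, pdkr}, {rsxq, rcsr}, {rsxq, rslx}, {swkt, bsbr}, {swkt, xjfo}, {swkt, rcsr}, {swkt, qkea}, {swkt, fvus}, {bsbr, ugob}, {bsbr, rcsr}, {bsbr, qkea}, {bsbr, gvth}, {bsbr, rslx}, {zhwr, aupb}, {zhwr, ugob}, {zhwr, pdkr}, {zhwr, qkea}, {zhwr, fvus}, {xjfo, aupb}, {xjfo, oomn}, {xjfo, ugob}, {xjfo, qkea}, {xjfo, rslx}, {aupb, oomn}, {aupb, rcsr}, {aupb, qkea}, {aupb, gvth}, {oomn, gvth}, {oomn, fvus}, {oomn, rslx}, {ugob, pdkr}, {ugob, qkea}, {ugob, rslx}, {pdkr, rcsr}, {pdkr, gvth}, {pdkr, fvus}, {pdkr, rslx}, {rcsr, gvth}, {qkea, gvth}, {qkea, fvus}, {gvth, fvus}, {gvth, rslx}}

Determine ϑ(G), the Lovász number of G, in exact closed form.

sqrt(17)

deg(bsbr) = 8; N(bsbr) = {cxnd, mhfu, swkt, ugob, rcsr, qkea, gvth, rslx}.
Vertex cxnd has 8 neighbors: mhfu, rsxq, swkt, bsbr, zhwr, oomn, fvus, rslx.
Vertex xjfo has 8 neighbors: xdlo, rsxq, swkt, aupb, oomn, ugob, qkea, rslx.
Vertex gvth has 8 neighbors: bsbr, aupb, oomn, pdkr, rcsr, qkea, fvus, rslx.
Regular of degree 8 on 17 vertices: Paley(17): SR with (k,λ,μ)=(8,3,4).
The 3 distinct eigenvalues: [8.0, 1.56155, -2.56155].
Lovász (edge-transitive): ϑ = −17·(-sqrt(17)/2 - 1/2)/((8)−(-sqrt(17)/2 - 1/2)) = sqrt(17).
= 4.123105626… (decimal).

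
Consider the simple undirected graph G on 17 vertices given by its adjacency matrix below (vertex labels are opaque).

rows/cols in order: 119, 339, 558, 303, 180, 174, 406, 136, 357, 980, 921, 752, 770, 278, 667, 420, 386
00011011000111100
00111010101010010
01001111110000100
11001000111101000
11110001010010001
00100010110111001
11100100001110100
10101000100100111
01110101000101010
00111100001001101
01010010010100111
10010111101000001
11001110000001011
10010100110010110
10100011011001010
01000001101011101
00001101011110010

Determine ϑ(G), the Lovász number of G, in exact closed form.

Vertex 420 has 8 neighbors: 339, 136, 357, 921, 770, 278, 667, 386.
Vertex 303 has 8 neighbors: 119, 339, 180, 357, 980, 921, 752, 278.
deg(357) = 8; N(357) = {339, 558, 303, 174, 136, 752, 278, 420}.
deg(921) = 8; N(921) = {339, 303, 406, 980, 752, 667, 420, 386}.
8-regular, N=17; SR(17,8,3,4) — a Paley graph.
A has 3 distinct eigenvalues ≈ [8.0, 1.5616, -2.5616].
λ_max=8, λ_min=-sqrt(17)/2 - 1/2; ϑ = −17·λ_min/(λ_max−λ_min) = sqrt(17).
≈ 4.123105626 (to 9 d.p.).

sqrt(17)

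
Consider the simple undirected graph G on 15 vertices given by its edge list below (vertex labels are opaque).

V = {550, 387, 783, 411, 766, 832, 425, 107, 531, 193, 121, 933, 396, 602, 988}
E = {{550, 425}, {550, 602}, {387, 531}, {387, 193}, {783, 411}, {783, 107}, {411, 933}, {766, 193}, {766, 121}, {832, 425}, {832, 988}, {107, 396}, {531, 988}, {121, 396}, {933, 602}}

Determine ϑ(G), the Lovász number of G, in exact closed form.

15*cos(pi/15)/(cos(pi/15) + 1)

N(602) = {550, 933}, |N(602)| = 2.
Vertex 121 has 2 neighbors: 766, 396.
Vertex 425 has 2 neighbors: 550, 832.
deg(783) = 2; N(783) = {411, 107}.
G on 15 vertices is 2-regular; a single 15-cycle (edge-transitive).
spec(A) ≈ [2.0, 1.82709, 1.33826, 0.61803, -0.20906, -1.0, -1.61803, -1.9563] (distinct, 5 d.p.).
−15·(-2*cos(pi/15)) / ((2)−(-2*cos(pi/15))) = 15*cos(pi/15)/(cos(pi/15) + 1) = ϑ(G).
= 7.4171482… (decimal).
α=7, χ(Ḡ)=8; ϑ=15*cos(pi/15)/(cos(pi/15) + 1) lies between (both strict).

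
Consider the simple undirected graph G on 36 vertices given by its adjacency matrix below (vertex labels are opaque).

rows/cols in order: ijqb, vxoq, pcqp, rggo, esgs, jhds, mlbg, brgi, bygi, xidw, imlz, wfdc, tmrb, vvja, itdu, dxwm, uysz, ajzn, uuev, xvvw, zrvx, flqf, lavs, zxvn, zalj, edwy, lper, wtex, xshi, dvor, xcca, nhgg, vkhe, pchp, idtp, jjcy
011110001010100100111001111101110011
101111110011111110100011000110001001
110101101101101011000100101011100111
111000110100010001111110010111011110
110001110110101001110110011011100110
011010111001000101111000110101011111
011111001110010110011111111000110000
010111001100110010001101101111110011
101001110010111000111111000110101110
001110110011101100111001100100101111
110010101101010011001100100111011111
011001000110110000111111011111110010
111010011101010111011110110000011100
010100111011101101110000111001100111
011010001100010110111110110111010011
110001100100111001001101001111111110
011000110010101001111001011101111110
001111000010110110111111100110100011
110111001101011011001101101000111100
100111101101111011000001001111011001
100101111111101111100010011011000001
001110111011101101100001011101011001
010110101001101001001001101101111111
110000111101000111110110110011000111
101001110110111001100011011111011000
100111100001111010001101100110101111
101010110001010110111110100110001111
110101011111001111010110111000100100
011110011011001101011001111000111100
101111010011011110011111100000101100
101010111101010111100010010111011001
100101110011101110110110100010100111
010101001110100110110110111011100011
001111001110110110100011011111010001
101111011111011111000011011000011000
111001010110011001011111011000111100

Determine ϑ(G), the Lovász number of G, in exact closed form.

Vertex zxvn has 21 neighbors: ijqb, vxoq, mlbg, brgi, bygi, xidw, wfdc, dxwm, uysz, ajzn, uuev, xvvw, flqf, lavs, zalj, edwy, xshi, dvor, pchp, idtp, jjcy.
N(xshi) = {vxoq, pcqp, rggo, esgs, brgi, bygi, imlz, wfdc, itdu, dxwm, ajzn, xvvw, zrvx, zxvn, zalj, edwy, lper, xcca, nhgg, vkhe, pchp}, |N(xshi)| = 21.
deg(dvor) = 21; N(dvor) = {ijqb, pcqp, rggo, esgs, jhds, brgi, imlz, wfdc, vvja, itdu, dxwm, uysz, xvvw, zrvx, flqf, lavs, zxvn, zalj, xcca, vkhe, pchp}.
Vertex pcqp has 21 neighbors: ijqb, vxoq, rggo, jhds, mlbg, bygi, xidw, wfdc, tmrb, itdu, uysz, ajzn, flqf, zalj, lper, xshi, dvor, xcca, pchp, idtp, jjcy.
deg(v) = 21 for all v (|V|=36); Kneser K(9,2) on C(9,2)=36 vertices.
spec(A) ≈ [21.0, 1.0, -6.0] (distinct, 5 d.p.).
Lovász: ϑ = −36(-6)/(21+-1*(-6)) = 8.
≈ 8.0000 (to 4 d.p.).

8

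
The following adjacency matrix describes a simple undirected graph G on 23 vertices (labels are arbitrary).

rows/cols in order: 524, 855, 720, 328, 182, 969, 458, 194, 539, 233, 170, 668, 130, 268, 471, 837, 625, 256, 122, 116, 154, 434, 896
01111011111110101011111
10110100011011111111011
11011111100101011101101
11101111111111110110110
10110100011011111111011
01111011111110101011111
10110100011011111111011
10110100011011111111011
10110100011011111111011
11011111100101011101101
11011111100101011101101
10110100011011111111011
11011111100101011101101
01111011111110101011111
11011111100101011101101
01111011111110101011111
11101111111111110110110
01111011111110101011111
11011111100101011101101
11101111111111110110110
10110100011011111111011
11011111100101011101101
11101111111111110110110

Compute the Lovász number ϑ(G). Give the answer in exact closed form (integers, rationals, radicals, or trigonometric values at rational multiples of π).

7

N(471) = {524, 855, 328, 182, 969, 458, 194, 539, 668, 268, 837, 625, 256, 116, 154, 896}, |N(471)| = 16.
Vertex 434 has 16 neighbors: 524, 855, 328, 182, 969, 458, 194, 539, 668, 268, 837, 625, 256, 116, 154, 896.
Vertex 969 has 18 neighbors: 855, 720, 328, 182, 458, 194, 539, 233, 170, 668, 130, 471, 625, 122, 116, 154, 434, 896.
Vertex 182 has 16 neighbors: 524, 720, 328, 969, 233, 170, 130, 268, 471, 837, 625, 256, 122, 116, 434, 896.
G = K_{7,7,5,4}: α = 7 = χ(Ḡ), so ϑ = 7.
≈ 7.000000000 (to 9 d.p.).
Check 7 ≤ 7 ≤ 7: collapsed.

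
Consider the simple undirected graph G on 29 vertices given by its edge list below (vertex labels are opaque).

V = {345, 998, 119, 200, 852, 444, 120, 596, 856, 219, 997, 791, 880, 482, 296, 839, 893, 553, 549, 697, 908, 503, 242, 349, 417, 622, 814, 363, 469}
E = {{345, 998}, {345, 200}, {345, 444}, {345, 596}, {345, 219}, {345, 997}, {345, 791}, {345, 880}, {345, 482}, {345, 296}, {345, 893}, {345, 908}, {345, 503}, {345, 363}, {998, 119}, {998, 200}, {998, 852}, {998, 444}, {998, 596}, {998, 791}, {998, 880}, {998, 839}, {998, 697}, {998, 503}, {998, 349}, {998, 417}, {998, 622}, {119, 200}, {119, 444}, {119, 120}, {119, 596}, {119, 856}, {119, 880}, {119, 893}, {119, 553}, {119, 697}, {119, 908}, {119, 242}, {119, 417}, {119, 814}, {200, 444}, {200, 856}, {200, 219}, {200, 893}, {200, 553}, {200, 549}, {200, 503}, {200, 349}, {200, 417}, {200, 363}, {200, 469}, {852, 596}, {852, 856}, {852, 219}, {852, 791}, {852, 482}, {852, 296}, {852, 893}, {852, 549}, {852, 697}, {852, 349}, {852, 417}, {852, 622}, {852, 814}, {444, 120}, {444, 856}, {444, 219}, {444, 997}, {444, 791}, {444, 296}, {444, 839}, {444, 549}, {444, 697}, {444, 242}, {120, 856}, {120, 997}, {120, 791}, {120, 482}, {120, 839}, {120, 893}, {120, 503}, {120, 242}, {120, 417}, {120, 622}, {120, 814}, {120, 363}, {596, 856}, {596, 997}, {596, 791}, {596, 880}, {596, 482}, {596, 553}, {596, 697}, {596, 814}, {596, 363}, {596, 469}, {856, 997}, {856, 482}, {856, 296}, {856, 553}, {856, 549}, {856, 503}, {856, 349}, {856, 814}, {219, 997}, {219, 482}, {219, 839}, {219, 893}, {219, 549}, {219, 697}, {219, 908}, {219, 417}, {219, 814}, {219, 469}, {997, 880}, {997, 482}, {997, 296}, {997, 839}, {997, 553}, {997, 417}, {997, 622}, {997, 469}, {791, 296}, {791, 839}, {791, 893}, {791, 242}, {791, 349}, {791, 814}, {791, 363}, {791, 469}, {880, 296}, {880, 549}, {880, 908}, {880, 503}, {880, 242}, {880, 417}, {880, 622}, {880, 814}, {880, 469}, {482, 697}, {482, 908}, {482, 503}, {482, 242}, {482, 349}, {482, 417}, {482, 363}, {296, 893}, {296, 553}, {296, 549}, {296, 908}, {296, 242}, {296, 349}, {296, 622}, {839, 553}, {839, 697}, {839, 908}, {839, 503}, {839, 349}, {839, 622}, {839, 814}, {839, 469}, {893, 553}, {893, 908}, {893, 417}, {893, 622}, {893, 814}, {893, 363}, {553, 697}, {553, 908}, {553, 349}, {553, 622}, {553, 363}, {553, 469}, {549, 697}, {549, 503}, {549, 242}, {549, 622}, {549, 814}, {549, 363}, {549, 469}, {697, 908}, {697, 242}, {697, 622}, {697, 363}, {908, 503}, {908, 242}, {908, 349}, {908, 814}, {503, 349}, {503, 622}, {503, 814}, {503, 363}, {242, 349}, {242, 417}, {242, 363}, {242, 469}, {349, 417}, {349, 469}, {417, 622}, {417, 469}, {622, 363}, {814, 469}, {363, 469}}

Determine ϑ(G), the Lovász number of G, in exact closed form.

Vertex 839 has 14 neighbors: 998, 444, 120, 219, 997, 791, 553, 697, 908, 503, 349, 622, 814, 469.
deg(856) = 14; N(856) = {119, 200, 852, 444, 120, 596, 997, 482, 296, 553, 549, 503, 349, 814}.
deg(200) = 14; N(200) = {345, 998, 119, 444, 856, 219, 893, 553, 549, 503, 349, 417, 363, 469}.
deg(296) = 14; N(296) = {345, 852, 444, 856, 997, 791, 880, 893, 553, 549, 908, 242, 349, 622}.
29-vertex 14-regular graph: Paley(29): SR with (k,λ,μ)=(14,6,7).
A has 3 distinct eigenvalues ≈ [14.0, 2.193, -3.193].
Lovász (edge-transitive): ϑ = −29·(-sqrt(29)/2 - 1/2)/((14)−(-sqrt(29)/2 - 1/2)) = sqrt(29).
≈ 5.38516481 (to 8 d.p.).

sqrt(29)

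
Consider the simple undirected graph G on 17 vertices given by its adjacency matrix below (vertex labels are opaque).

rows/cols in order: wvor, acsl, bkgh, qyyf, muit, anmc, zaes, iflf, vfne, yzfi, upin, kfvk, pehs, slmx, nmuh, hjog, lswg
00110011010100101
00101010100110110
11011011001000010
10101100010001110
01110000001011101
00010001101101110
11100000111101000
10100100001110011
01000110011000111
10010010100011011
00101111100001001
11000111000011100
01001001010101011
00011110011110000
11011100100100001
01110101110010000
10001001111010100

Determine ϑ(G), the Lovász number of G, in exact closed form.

Vertex acsl has 8 neighbors: bkgh, muit, zaes, vfne, kfvk, pehs, nmuh, hjog.
deg(iflf) = 8; N(iflf) = {wvor, bkgh, anmc, upin, kfvk, pehs, hjog, lswg}.
N(zaes) = {wvor, acsl, bkgh, vfne, yzfi, upin, kfvk, slmx}, |N(zaes)| = 8.
N(lswg) = {wvor, muit, iflf, vfne, yzfi, upin, pehs, nmuh}, |N(lswg)| = 8.
17-vertex 8-regular graph: SR(17,8,3,4) — a Paley graph.
A has 3 distinct eigenvalues ≈ [8.0, 1.56155, -2.56155].
Lovász (edge-transitive): ϑ = −17·(-sqrt(17)/2 - 1/2)/((8)−(-sqrt(17)/2 - 1/2)) = sqrt(17).
≈ 4.123106 (to 6 d.p.).

sqrt(17)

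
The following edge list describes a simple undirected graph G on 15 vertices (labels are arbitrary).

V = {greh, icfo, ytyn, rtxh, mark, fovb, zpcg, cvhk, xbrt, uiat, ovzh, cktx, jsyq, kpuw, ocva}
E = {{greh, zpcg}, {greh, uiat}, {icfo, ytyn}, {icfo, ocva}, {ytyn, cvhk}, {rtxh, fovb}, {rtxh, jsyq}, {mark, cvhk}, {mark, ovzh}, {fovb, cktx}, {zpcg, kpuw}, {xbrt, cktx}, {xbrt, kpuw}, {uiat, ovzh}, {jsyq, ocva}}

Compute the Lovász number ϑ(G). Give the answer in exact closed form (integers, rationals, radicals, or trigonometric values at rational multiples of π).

deg(rtxh) = 2; N(rtxh) = {fovb, jsyq}.
N(zpcg) = {greh, kpuw}, |N(zpcg)| = 2.
deg(ocva) = 2; N(ocva) = {icfo, jsyq}.
N(fovb) = {rtxh, cktx}, |N(fovb)| = 2.
15-vertex 2-regular graph: this is C_{15}, the 15-cycle.
Distinct eigenvalues (to 6 d.p.): [2.0, 1.827091, 1.338261, 0.618034, -0.209057, -1.0, -1.618034, -1.956295].
ϑ = −N·λ_min/(λ_max−λ_min) = −15·(-2*cos(pi/15))/(2−(-2*cos(pi/15))) = 15*cos(pi/15)/(cos(pi/15) + 1).
≈ 7.41715 (to 5 d.p.).
Lovász sandwich 7 ≤ 15*cos(pi/15)/(cos(pi/15) + 1) ≤ 8: both strict.

15*cos(pi/15)/(cos(pi/15) + 1)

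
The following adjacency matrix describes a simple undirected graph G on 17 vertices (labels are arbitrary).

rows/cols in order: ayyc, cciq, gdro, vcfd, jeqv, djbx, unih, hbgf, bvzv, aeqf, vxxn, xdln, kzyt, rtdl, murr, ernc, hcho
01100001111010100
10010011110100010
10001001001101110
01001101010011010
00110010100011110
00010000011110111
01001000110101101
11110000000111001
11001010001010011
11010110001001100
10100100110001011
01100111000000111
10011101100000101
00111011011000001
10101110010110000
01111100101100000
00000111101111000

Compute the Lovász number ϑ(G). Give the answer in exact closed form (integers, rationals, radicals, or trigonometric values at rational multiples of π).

sqrt(17)

N(aeqf) = {ayyc, cciq, vcfd, djbx, unih, vxxn, rtdl, murr}, |N(aeqf)| = 8.
Vertex rtdl has 8 neighbors: gdro, vcfd, jeqv, unih, hbgf, aeqf, vxxn, hcho.
deg(cciq) = 8; N(cciq) = {ayyc, vcfd, unih, hbgf, bvzv, aeqf, xdln, ernc}.
N(vxxn) = {ayyc, gdro, djbx, bvzv, aeqf, rtdl, ernc, hcho}, |N(vxxn)| = 8.
Every vertex has degree 8 (N=17); SR(17,8,3,4) — a Paley graph.
Distinct eigenvalues (to 3 d.p.): [8.0, 1.562, -2.562].
With N=17: ϑ(G) = 17·(-(-sqrt(17)/2 - 1/2))/(8−(-sqrt(17)/2 - 1/2)) = sqrt(17).
≈ 4.123105626 (to 9 d.p.).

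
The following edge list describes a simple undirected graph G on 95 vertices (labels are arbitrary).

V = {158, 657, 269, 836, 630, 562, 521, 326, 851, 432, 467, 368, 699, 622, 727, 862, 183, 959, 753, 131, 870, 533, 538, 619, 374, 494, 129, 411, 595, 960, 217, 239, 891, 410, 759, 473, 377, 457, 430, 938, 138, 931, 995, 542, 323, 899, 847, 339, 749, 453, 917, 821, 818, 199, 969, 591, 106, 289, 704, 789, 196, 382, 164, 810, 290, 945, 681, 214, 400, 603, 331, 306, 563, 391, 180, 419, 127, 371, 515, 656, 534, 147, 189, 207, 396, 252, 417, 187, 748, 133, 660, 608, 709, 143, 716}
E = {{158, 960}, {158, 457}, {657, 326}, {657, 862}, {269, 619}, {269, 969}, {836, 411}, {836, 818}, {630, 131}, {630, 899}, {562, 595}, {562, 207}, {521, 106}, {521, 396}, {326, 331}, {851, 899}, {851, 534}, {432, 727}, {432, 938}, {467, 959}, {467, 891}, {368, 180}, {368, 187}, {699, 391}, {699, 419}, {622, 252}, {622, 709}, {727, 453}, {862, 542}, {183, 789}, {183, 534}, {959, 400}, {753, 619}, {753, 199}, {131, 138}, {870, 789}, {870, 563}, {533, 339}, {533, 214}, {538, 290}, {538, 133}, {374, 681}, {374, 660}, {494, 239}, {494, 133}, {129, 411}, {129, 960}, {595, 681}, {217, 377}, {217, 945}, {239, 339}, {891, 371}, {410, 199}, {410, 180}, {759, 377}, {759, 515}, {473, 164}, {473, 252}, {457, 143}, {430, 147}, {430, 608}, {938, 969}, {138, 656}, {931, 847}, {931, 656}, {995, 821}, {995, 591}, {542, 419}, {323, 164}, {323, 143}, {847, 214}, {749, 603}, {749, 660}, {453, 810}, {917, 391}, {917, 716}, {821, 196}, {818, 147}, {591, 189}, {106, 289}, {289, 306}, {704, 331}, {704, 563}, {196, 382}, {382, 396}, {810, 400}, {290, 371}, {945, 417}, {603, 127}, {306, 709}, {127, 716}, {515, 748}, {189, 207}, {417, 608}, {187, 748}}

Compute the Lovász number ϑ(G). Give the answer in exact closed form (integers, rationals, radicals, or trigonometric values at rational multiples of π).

95*cos(pi/95)/(cos(pi/95) + 1)

deg(473) = 2; N(473) = {164, 252}.
N(563) = {870, 704}, |N(563)| = 2.
Vertex 969 has 2 neighbors: 269, 938.
deg(619) = 2; N(619) = {269, 753}.
2-regular, N=95; connected 2-regular on 95 ⇒ C_{95}.
A has 48 distinct eigenvalues ≈ [2.0, 1.9956, 1.9825, 1.9608, 1.9304, 1.8916, 1.8446, 1.7895, 1.7265, 1.656, 1.5783, 1.4936, 1.4025, 1.3052, 1.2022, 1.0939, 0.9808, 0.8635, 0.7424, 0.618, 0.491, 0.3618, 0.231, 0.0992, -0.0331, -0.1652, -0.2965, -0.4266, -0.5548, -0.6806, -0.8034, -0.9227, -1.0379, -1.1487, -1.2544, -1.3546, -1.4489, -1.5368, -1.618, -1.6922, -1.7589, -1.818, -1.8691, -1.9121, -1.9467, -1.9727, -1.9902, -1.9989].
−95·(-2*cos(pi/95)) / ((2)−(-2*cos(pi/95))) = 95*cos(pi/95)/(cos(pi/95) + 1) = ϑ(G).
≈ 47.4870113 (to 7 d.p.).
Sandwich: α(G)=47 ≤ ϑ(G)=95*cos(pi/95)/(cos(pi/95) + 1) ≤ χ(Ḡ)=48 (both strict).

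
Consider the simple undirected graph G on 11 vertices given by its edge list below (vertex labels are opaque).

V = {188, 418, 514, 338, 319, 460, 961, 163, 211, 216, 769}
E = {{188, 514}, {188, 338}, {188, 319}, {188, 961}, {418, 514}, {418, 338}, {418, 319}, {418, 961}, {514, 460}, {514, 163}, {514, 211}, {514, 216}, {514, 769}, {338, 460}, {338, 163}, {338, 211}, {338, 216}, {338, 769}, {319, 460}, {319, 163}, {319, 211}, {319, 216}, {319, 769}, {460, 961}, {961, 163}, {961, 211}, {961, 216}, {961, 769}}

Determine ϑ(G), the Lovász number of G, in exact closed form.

7

deg(769) = 4; N(769) = {514, 338, 319, 961}.
deg(188) = 4; N(188) = {514, 338, 319, 961}.
N(418) = {514, 338, 319, 961}, |N(418)| = 4.
N(211) = {514, 338, 319, 961}, |N(211)| = 4.
Complete 2-partite, parts [7, 4]: perfect, ϑ = α = 7.
ϑ(G) ≈ 7.00000000.
7 ≤ 7 ≤ 7: collapsed.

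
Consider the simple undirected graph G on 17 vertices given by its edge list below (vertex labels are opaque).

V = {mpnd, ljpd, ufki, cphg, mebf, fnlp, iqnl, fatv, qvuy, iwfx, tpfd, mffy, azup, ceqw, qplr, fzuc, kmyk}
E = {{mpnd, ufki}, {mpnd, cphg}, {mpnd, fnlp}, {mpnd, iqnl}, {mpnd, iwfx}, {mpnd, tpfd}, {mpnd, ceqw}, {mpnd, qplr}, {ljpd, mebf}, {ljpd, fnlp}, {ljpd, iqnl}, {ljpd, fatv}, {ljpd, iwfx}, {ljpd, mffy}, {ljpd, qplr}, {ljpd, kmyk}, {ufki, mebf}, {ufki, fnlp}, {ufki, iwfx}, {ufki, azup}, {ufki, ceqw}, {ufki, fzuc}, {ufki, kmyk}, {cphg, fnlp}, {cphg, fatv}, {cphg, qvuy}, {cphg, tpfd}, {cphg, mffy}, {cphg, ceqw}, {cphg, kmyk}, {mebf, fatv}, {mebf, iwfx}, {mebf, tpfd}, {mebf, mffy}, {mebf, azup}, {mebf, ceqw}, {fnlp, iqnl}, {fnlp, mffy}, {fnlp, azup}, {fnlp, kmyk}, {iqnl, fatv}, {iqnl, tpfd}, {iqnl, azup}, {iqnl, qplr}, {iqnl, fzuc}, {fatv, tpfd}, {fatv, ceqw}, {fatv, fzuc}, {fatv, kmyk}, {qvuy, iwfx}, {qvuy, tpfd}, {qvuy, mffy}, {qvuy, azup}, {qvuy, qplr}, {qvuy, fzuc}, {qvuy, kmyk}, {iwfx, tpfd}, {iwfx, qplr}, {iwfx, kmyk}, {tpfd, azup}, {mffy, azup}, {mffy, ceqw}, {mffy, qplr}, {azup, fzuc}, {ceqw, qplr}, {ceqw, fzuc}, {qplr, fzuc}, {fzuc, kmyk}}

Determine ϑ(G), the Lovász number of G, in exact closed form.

N(ceqw) = {mpnd, ufki, cphg, mebf, fatv, mffy, qplr, fzuc}, |N(ceqw)| = 8.
deg(fnlp) = 8; N(fnlp) = {mpnd, ljpd, ufki, cphg, iqnl, mffy, azup, kmyk}.
deg(ljpd) = 8; N(ljpd) = {mebf, fnlp, iqnl, fatv, iwfx, mffy, qplr, kmyk}.
deg(tpfd) = 8; N(tpfd) = {mpnd, cphg, mebf, iqnl, fatv, qvuy, iwfx, azup}.
G on 17 vertices is 8-regular; strongly regular (17,8,3,4).
Distinct eigenvalues (to 4 d.p.): [8.0, 1.5616, -2.5616].
−17·(-sqrt(17)/2 - 1/2) / ((8)−(-sqrt(17)/2 - 1/2)) = sqrt(17) = ϑ(G).
ϑ(G) ≈ 4.1231.

sqrt(17)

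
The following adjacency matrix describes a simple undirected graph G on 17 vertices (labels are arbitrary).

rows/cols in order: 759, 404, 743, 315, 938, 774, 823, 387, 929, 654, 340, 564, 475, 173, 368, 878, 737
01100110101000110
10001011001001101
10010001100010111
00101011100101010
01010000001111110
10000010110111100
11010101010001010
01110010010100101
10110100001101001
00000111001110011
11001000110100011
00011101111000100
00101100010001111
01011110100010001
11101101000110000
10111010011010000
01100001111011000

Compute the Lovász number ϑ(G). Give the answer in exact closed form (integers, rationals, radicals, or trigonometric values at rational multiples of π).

sqrt(17)

N(759) = {404, 743, 774, 823, 929, 340, 368, 878}, |N(759)| = 8.
N(774) = {759, 823, 929, 654, 564, 475, 173, 368}, |N(774)| = 8.
Vertex 737 has 8 neighbors: 404, 743, 387, 929, 654, 340, 475, 173.
Vertex 878 has 8 neighbors: 759, 743, 315, 938, 823, 654, 340, 475.
Regular of degree 8 on 17 vertices: strongly regular (17,8,3,4).
A has 3 distinct eigenvalues ≈ [8.0, 1.56155, -2.56155].
−17·(-sqrt(17)/2 - 1/2) / ((8)−(-sqrt(17)/2 - 1/2)) = sqrt(17) = ϑ(G).
≈ 4.12311 (to 5 d.p.).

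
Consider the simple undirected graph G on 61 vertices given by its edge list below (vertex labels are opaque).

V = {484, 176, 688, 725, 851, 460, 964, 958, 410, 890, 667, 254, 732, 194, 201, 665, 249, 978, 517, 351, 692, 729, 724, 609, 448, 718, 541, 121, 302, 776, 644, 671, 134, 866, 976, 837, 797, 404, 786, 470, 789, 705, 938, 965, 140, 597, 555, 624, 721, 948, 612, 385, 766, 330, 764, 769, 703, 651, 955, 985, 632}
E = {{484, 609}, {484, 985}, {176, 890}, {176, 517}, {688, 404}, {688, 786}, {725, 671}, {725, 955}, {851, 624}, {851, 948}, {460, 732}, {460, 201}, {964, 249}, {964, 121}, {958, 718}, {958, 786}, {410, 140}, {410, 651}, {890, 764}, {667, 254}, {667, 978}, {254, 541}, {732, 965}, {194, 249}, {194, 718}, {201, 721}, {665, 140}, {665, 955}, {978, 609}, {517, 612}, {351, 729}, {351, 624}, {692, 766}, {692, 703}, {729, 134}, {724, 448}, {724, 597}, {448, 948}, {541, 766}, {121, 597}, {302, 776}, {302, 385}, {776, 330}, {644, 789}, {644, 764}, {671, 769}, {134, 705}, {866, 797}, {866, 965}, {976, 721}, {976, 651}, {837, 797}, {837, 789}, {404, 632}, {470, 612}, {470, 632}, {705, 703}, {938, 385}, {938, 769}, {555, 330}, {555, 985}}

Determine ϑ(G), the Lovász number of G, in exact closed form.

N(517) = {176, 612}, |N(517)| = 2.
N(764) = {890, 644}, |N(764)| = 2.
deg(249) = 2; N(249) = {964, 194}.
N(955) = {725, 665}, |N(955)| = 2.
Every vertex has degree 2 (N=61); a single 61-cycle (edge-transitive).
spec(A) ≈ [2.0, 1.9894, 1.9577, 1.9053, 1.8326, 1.7406, 1.6301, 1.5023, 1.3585, 1.2004, 1.0296, 0.8478, 0.6571, 0.4594, 0.2568, 0.0515, -0.1544, -0.3586, -0.559, -0.7535, -0.94, -1.1165, -1.2812, -1.4323, -1.5682, -1.6876, -1.789, -1.8714, -1.9341, -1.9762, -1.9973] (distinct, 4 d.p.).
ϑ = −N·λ_min/(λ_max−λ_min) = −61·(-2*cos(pi/61))/(2−(-2*cos(pi/61))) = 61*cos(pi/61)/(cos(pi/61) + 1).
ϑ(G) ≈ 30.4797665.
Sandwich: α(G)=30 ≤ ϑ(G)=61*cos(pi/61)/(cos(pi/61) + 1) ≤ χ(Ḡ)=31 (both strict).

61*cos(pi/61)/(cos(pi/61) + 1)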